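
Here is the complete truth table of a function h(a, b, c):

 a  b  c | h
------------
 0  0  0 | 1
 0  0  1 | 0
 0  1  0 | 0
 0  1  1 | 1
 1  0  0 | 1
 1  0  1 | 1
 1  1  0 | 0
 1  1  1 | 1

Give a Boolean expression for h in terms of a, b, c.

h(a, b, c) = ¬((((¬a ∧ ¬b) ∧ c) ∨ ((¬a ∧ b) ∧ ¬c)) ∨ ((a ∧ b) ∧ ¬c))

The 0-rows are (0,0,1), (0,1,0), (1,1,0). Take each as a conjunction (¬a·¬b·c, ¬a·b·¬c, a·b·¬c), form their disjunction, and complement — that gives a formula that is 1 everywhere h is.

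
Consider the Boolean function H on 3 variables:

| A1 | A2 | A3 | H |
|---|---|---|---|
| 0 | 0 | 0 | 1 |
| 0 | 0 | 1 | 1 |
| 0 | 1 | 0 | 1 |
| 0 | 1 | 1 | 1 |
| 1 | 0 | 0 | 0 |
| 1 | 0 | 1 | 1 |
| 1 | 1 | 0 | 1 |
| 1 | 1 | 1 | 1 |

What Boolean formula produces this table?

H(A1, A2, A3) = NOT ((A1 AND NOT A2) AND NOT A3)

H is 0 on exactly one input, (1,0,0), whose minterm is A1·¬A2·¬A3. So H is the negation of that single conjunction.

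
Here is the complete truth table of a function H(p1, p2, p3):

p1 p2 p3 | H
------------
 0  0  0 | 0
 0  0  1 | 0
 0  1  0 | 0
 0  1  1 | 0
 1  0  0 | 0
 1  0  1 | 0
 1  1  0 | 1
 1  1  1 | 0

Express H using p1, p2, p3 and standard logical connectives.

Only row (1,1,0) gives 1. That row's minterm p1·p2·¬p3 is H directly.

H(p1, p2, p3) = (p1 · p2) · p3'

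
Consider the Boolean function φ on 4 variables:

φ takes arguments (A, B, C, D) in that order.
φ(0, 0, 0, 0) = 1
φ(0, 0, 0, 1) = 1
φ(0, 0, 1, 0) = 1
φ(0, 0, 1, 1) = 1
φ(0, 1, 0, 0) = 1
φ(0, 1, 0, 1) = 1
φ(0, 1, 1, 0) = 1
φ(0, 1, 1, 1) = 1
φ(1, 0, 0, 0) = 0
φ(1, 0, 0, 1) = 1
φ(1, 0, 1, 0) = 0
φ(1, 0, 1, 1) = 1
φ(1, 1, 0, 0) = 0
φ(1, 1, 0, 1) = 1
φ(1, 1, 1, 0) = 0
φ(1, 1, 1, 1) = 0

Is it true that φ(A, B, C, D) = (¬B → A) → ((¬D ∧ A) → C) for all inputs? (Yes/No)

No

Check the formula against φ row by row:
  A=0, B=0, C=0, D=0: formula gives 1, φ = 1 ✓
  A=0, B=0, C=0, D=1: formula gives 1, φ = 1 ✓
  A=0, B=0, C=1, D=0: formula gives 1, φ = 1 ✓
  A=0, B=0, C=1, D=1: formula gives 1, φ = 1 ✓
  …
  A=1, B=0, C=1, D=0: formula gives 1, but φ = 0 ✗
A single disagreement suffices: at (1,0,1,0) they differ, so the formula does not compute φ.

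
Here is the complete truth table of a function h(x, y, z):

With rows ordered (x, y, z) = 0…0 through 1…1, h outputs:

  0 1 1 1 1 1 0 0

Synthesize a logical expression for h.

h(x, y, z) = not ((((not x and not y) and not z) or ((x and y) and not z)) or ((x and y) and z))

The 0-rows are (0,0,0), (1,1,0), (1,1,1). Take each as a conjunction (¬x·¬y·¬z, x·y·¬z, x·y·z), form their disjunction, and complement — that gives a formula that is 1 everywhere h is.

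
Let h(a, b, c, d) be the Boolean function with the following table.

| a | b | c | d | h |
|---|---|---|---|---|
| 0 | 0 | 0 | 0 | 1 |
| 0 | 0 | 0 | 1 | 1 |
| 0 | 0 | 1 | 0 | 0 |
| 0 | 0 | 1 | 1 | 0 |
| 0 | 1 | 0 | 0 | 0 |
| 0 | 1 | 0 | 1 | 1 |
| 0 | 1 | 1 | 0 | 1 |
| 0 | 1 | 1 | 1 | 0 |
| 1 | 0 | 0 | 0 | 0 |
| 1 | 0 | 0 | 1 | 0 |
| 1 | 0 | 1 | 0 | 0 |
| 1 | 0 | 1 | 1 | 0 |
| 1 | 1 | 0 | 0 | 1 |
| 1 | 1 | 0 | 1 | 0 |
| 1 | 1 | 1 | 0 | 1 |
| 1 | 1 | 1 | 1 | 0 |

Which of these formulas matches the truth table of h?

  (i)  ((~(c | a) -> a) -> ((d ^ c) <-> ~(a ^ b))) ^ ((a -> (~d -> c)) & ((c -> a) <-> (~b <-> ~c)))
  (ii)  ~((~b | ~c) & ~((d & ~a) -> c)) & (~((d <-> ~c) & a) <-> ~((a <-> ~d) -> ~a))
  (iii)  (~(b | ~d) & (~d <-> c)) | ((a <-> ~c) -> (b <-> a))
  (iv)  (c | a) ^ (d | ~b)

iv

(i) fails at (0,0,0,0): the formula yields 0, h is 1.
(ii) fails at (0,0,0,0): the formula yields 0, h is 1.
(iii) fails at (0,0,1,0): the formula yields 1, h is 0.
Only (iv) survives; checking it on all 16 rows confirms it matches h.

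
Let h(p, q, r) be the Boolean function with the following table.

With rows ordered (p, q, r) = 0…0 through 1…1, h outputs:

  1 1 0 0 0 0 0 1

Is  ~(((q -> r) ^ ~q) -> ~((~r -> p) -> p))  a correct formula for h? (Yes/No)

Evaluate ~(((q -> r) ^ ~q) -> ~((~r -> p) -> p)) on each row and compare to h:
  p=0, q=0, r=0: formula gives 0, but h = 1 ✗
A single disagreement suffices: at (0,0,0) they differ, so the formula does not compute h.

No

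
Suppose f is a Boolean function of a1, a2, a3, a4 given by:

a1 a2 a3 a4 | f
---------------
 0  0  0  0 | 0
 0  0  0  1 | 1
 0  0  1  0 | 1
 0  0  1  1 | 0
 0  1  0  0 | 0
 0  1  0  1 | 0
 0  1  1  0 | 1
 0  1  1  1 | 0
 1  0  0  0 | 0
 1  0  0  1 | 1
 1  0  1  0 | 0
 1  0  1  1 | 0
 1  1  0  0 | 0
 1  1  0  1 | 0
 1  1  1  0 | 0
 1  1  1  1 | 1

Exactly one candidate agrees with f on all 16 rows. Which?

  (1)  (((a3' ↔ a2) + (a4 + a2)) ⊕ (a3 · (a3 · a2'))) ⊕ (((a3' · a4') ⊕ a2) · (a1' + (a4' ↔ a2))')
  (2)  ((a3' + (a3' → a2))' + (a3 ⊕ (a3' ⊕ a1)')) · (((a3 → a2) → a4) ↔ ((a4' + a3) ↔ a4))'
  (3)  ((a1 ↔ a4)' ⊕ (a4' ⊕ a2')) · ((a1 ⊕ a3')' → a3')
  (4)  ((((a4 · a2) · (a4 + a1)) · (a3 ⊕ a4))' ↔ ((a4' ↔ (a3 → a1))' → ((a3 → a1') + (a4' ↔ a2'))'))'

4

(1) fails at (0,0,1,0): the formula yields 0, f is 1.
(2) fails at (0,0,0,1): the formula yields 0, f is 1.
(3) fails at (0,0,0,1): the formula yields 0, f is 1.
Only (4) survives; checking it on all 16 rows confirms it matches f.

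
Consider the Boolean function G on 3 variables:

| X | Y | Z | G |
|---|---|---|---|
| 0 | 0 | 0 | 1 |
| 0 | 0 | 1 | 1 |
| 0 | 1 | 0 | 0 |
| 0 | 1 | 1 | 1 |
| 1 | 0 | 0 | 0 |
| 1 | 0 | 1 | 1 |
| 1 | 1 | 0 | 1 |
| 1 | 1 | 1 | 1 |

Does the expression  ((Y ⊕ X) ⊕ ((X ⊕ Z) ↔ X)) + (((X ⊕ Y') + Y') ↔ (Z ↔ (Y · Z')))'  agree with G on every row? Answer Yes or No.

Test each input against both G and the formula:
  X=0, Y=0, Z=0: formula gives 1, G = 1 ✓
  X=0, Y=0, Z=1: formula gives 1, G = 1 ✓
  X=0, Y=1, Z=0: formula gives 0, G = 0 ✓
  X=0, Y=1, Z=1: formula gives 1, G = 1 ✓
  X=1, Y=0, Z=0: formula gives 0, G = 0 ✓
  …and likewise for the remaining 3 rows.
All 8 rows match — the expression computes G exactly.

Yes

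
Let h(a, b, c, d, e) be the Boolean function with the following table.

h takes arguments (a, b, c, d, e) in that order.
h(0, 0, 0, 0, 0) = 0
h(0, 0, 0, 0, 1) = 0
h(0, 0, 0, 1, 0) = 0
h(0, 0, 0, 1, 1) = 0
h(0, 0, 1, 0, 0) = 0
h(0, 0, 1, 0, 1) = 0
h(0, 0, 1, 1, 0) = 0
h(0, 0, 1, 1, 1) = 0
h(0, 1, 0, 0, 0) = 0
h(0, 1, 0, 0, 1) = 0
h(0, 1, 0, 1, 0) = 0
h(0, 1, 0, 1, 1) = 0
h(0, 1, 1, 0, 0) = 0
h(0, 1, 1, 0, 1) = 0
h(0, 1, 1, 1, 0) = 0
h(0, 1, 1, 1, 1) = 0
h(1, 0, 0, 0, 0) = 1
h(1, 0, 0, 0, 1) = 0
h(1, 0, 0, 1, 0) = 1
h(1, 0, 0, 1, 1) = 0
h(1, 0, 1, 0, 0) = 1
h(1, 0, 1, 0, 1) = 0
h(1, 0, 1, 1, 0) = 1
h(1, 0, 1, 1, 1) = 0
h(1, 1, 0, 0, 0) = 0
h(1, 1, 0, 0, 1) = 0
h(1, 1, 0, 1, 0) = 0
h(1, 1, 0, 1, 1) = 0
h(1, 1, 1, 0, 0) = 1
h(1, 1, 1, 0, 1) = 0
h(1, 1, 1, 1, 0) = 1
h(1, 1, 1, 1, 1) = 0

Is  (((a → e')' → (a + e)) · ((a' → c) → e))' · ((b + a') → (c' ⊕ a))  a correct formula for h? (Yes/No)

Test each input against both h and the formula:
  a=0, b=0, c=0, d=0, e=0: formula gives 0, h = 0 ✓
  a=0, b=0, c=0, d=0, e=1: formula gives 0, h = 0 ✓
  a=0, b=0, c=0, d=1, e=0: formula gives 0, h = 0 ✓
  a=0, b=0, c=0, d=1, e=1: formula gives 0, h = 0 ✓
  … (the remaining 28 rows also agree.)
Every row agrees, so the formula is equivalent.

Yes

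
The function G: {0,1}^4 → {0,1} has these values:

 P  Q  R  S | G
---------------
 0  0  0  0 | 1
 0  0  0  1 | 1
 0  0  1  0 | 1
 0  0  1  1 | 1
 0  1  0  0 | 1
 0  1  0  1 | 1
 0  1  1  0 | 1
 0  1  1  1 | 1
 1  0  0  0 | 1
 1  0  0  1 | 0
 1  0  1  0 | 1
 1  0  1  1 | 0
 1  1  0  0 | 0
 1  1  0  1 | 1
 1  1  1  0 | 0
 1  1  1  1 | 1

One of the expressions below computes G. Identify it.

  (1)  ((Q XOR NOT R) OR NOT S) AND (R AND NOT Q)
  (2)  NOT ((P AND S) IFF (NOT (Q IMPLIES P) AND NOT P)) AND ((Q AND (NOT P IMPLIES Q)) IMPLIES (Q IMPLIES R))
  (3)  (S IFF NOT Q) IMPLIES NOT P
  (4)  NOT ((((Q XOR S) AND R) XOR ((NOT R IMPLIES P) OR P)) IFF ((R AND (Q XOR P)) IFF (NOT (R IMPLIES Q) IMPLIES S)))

3

(1): at (0,0,0,0) it gives 0, but G = 1 — eliminated.
(2): at (0,0,0,0) it gives 0, but G = 1 — eliminated.
(4): at (0,0,0,0) it gives 0, but G = 1 — eliminated.
(3) is the remaining candidate, and it agrees with G on all 16 inputs.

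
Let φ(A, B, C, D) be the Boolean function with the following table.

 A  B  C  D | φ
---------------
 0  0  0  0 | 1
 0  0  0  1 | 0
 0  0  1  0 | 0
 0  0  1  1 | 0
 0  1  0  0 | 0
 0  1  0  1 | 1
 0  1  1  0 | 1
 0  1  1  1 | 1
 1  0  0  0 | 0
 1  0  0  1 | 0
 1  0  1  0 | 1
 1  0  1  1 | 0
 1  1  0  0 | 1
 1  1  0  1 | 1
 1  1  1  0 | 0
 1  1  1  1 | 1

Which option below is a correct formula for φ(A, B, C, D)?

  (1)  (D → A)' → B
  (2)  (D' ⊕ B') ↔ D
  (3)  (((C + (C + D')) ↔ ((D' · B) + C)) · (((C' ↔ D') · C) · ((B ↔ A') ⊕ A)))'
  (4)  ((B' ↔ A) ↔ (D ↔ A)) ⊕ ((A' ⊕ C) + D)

(1) disagrees with φ on (0,0,1,0) (formula → 1, table → 0); rule it out.
(2) disagrees with φ on (0,0,0,1) (formula → 1, table → 0); rule it out.
(3) disagrees with φ on (0,0,0,1) (formula → 1, table → 0); rule it out.
That leaves (4). Evaluating it on every row reproduces the table of φ exactly.

4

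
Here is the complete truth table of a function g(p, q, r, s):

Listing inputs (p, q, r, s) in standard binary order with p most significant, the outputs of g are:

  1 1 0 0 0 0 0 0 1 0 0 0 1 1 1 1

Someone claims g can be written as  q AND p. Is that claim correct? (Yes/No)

No

Evaluate q AND p on each row and compare to g:
  p=0, q=0, r=0, s=0: formula gives 0, but g = 1 ✗
A single disagreement suffices: at (0,0,0,0) they differ, so the formula does not compute g.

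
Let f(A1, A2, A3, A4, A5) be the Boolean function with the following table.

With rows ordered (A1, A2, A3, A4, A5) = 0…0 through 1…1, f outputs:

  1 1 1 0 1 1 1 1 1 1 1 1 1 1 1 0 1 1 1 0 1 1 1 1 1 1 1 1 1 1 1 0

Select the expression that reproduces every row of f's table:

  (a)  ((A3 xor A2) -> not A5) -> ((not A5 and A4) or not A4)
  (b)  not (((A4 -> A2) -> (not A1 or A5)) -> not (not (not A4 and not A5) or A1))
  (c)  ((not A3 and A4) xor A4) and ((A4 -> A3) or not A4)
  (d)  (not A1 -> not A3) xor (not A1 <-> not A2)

a

(b) disagrees with f on (0,0,0,0,0) (formula → 0, table → 1); rule it out.
(c) disagrees with f on (0,0,0,0,0) (formula → 0, table → 1); rule it out.
(d) disagrees with f on (0,0,0,0,0) (formula → 0, table → 1); rule it out.
That leaves (a). Evaluating it on every row reproduces the table of f exactly.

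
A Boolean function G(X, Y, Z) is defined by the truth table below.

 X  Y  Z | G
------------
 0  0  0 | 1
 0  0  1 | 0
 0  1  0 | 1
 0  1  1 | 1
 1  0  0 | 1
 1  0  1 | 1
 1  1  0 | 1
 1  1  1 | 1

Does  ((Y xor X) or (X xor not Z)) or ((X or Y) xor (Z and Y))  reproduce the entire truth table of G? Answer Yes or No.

Yes

Test each input against both G and the formula:
  X=0, Y=0, Z=0: formula gives 1, G = 1 ✓
  X=0, Y=0, Z=1: formula gives 0, G = 0 ✓
  X=0, Y=1, Z=0: formula gives 1, G = 1 ✓
  X=0, Y=1, Z=1: formula gives 1, G = 1 ✓
  X=1, Y=0, Z=0: formula gives 1, G = 1 ✓
  …and likewise for the remaining 3 rows.
Every row agrees, so the formula is equivalent.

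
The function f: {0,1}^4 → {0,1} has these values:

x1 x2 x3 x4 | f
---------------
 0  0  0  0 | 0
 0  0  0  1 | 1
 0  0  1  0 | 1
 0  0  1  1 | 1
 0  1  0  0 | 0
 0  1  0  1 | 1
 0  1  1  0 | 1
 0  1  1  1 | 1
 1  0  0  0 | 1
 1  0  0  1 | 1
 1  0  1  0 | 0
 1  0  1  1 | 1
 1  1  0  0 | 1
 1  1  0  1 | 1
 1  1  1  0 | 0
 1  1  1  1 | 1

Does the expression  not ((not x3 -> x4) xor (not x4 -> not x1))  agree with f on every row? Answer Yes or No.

Yes

Evaluate not ((not x3 -> x4) xor (not x4 -> not x1)) on each row and compare to f:
  x1=0, x2=0, x3=0, x4=0: formula gives 0, f = 0 ✓
  x1=0, x2=0, x3=0, x4=1: formula gives 1, f = 1 ✓
  x1=0, x2=0, x3=1, x4=0: formula gives 1, f = 1 ✓
  x1=0, x2=0, x3=1, x4=1: formula gives 1, f = 1 ✓
  …and likewise for the remaining 12 rows.
No disagreement on any input; they are logically equivalent.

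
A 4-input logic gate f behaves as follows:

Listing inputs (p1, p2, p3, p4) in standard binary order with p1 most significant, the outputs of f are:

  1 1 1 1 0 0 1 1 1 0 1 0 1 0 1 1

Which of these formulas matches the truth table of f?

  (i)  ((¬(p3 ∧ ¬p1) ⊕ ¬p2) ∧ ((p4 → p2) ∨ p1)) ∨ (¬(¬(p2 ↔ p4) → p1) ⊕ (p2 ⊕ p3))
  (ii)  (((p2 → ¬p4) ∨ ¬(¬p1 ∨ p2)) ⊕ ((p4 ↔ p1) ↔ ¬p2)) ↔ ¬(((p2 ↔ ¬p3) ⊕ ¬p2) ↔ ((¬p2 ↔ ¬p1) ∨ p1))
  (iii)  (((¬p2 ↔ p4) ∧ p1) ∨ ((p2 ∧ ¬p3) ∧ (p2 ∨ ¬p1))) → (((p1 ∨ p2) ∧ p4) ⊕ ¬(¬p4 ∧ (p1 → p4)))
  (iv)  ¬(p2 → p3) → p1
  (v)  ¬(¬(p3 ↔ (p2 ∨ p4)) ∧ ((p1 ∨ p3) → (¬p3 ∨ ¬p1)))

(i): at (0,0,0,0) it gives 0, but f = 1 — eliminated.
(ii): at (0,0,0,1) it gives 0, but f = 1 — eliminated.
(iv): at (1,0,0,1) it gives 1, but f = 0 — eliminated.
(v): at (0,0,0,1) it gives 0, but f = 1 — eliminated.
That leaves (iii). Evaluating it on every row reproduces the table of f exactly.

iii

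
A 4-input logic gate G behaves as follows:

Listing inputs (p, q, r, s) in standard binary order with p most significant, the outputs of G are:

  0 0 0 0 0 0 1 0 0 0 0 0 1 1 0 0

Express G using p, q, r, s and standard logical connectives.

Collect the rows where G=1 — (0,1,1,0), (1,1,0,0), (1,1,0,1) — and write one minterm per row: ¬p·q·r·¬s, p·q·¬r·¬s, p·q·¬r·s. Their union (logical OR) reproduces the table exactly.

G(p, q, r, s) = ((((NOT p AND q) AND r) AND NOT s) OR (((p AND q) AND NOT r) AND NOT s)) OR (((p AND q) AND NOT r) AND s)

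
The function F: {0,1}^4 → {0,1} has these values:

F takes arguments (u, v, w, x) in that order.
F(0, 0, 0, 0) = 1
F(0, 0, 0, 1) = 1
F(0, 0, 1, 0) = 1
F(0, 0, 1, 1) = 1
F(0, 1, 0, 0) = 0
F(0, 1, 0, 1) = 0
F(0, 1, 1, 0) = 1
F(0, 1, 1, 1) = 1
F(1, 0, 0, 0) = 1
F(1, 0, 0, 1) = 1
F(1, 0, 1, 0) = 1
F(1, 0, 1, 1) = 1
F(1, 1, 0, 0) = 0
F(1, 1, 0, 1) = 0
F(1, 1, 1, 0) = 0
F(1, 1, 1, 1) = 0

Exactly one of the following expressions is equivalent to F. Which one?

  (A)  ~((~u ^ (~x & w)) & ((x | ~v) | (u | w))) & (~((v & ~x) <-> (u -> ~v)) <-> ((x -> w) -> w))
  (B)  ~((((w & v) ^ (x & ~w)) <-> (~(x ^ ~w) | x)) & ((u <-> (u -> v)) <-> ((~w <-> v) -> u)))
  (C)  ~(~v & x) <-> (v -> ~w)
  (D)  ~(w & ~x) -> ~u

B

(A) fails at (0,0,0,0): the formula yields 0, F is 1.
(C) fails at (0,0,0,1): the formula yields 0, F is 1.
(D) fails at (0,1,0,0): the formula yields 1, F is 0.
That leaves (B). Evaluating it on every row reproduces the table of F exactly.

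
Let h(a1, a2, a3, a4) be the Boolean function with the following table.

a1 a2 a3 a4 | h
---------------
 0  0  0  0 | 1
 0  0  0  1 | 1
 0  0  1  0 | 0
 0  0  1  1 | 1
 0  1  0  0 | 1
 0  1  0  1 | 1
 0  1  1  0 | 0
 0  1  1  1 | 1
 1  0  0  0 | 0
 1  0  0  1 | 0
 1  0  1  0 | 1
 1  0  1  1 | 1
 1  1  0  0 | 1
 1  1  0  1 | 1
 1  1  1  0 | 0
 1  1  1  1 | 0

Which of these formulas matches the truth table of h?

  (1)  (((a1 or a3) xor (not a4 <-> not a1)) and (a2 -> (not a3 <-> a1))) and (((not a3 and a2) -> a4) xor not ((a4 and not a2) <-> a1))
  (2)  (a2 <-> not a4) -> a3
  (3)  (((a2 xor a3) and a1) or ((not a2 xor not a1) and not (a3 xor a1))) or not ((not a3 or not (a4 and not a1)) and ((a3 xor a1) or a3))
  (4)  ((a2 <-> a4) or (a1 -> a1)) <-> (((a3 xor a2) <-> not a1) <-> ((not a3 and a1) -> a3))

(1): at (0,0,0,1) it gives 0, but h = 1 — eliminated.
(2): at (0,0,0,1) it gives 0, but h = 1 — eliminated.
(4): at (0,0,0,0) it gives 0, but h = 1 — eliminated.
Only (3) survives; checking it on all 16 rows confirms it matches h.

3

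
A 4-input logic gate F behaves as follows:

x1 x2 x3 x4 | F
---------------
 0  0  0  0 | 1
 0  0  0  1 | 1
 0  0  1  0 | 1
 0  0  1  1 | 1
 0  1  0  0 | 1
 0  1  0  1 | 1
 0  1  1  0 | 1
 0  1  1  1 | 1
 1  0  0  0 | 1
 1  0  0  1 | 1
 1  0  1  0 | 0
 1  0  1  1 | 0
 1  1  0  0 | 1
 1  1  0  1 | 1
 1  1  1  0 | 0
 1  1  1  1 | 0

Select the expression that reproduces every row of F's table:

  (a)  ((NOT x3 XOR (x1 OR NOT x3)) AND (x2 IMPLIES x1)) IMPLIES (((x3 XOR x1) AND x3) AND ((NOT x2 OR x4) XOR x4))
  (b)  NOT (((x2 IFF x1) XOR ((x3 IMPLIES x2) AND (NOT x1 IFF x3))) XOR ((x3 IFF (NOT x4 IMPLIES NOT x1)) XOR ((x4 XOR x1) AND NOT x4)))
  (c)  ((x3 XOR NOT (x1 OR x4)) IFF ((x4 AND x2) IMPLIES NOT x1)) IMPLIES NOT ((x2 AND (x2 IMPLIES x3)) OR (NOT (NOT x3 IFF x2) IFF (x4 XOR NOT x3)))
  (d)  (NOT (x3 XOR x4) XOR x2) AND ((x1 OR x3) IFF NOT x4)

(b): at (0,0,0,0) it gives 0, but F = 1 — eliminated.
(c): at (0,0,0,0) it gives 0, but F = 1 — eliminated.
(d): at (0,0,0,0) it gives 0, but F = 1 — eliminated.
That leaves (a). Evaluating it on every row reproduces the table of F exactly.

a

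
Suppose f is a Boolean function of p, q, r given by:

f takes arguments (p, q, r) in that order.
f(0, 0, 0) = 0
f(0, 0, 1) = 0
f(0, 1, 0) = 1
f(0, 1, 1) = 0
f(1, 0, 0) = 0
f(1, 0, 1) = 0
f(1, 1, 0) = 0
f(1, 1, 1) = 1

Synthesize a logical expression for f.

The 1-rows are (0,1,0), (1,1,1). Each contributes one minterm — ¬p·q·¬r; p·q·r — and their disjunction is a sum-of-products form of f.

f(p, q, r) = ((¬p ∧ q) ∧ ¬r) ∨ ((p ∧ q) ∧ r)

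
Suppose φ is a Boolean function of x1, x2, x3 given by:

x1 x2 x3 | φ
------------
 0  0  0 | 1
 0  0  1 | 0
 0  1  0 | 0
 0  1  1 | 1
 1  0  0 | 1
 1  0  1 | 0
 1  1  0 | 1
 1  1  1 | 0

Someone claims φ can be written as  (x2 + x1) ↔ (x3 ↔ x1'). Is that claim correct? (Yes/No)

Evaluate (x2 + x1) ↔ (x3 ↔ x1') on each row and compare to φ:
  x1=0, x2=0, x3=0: formula gives 1, φ = 1 ✓
  x1=0, x2=0, x3=1: formula gives 0, φ = 0 ✓
  x1=0, x2=1, x3=0: formula gives 0, φ = 0 ✓
  x1=0, x2=1, x3=1: formula gives 1, φ = 1 ✓
  x1=1, x2=0, x3=0: formula gives 1, φ = 1 ✓
  …and likewise for the remaining 3 rows.
All 8 rows match — the expression computes φ exactly.

Yes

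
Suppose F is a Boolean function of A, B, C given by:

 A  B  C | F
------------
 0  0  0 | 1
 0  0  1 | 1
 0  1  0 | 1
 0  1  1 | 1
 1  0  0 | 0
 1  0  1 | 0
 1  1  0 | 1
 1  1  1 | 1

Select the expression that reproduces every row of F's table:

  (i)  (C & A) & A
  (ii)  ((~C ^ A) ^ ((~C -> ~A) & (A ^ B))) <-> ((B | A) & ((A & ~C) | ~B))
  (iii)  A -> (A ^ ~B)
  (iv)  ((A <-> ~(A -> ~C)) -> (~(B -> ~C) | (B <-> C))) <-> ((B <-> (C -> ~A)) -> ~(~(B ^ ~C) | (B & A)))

iii

(i) disagrees with F on (0,0,0) (formula → 0, table → 1); rule it out.
(ii) disagrees with F on (0,0,0) (formula → 0, table → 1); rule it out.
(iv) disagrees with F on (0,0,1) (formula → 0, table → 1); rule it out.
(iii) is the remaining candidate, and it agrees with F on all 8 inputs.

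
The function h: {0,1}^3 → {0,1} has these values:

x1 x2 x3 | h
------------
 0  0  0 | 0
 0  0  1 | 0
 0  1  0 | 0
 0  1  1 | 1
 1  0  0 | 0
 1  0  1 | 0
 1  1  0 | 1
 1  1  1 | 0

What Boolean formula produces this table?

Collect the rows where h=1 — (0,1,1), (1,1,0) — and write one minterm per row: ¬x1·x2·x3, x1·x2·¬x3. Their union (logical OR) reproduces the table exactly.

h(x1, x2, x3) = ((x1' · x2) · x3) + ((x1 · x2) · x3')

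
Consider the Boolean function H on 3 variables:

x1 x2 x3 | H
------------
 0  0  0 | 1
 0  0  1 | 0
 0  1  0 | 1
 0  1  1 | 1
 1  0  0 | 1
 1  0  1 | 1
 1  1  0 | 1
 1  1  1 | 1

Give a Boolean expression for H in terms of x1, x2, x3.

H(x1, x2, x3) = ~((~x1 & ~x2) & x3)

Only row (0,0,1) gives 0. So H is 1 everywhere except there — the complement of the minterm ¬x1·¬x2·x3.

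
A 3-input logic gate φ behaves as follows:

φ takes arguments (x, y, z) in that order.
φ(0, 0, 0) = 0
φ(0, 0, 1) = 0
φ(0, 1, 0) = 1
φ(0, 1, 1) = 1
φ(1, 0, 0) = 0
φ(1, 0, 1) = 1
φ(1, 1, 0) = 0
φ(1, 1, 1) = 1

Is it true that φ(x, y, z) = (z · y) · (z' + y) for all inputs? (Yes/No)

No

Check the formula against φ row by row:
  x=0, y=0, z=0: formula gives 0, φ = 0 ✓
  x=0, y=0, z=1: formula gives 0, φ = 0 ✓
  x=0, y=1, z=0: formula gives 0, but φ = 1 ✗
Since they disagree at (0,1,0), the expression is not a correct formula for φ.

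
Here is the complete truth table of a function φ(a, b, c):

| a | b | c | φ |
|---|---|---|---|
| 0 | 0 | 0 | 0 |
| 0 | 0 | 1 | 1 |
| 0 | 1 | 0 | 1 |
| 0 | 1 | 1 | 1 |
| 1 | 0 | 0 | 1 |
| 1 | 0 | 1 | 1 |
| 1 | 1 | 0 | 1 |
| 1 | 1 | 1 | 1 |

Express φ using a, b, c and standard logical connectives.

The output is 1 whenever at least one input is 1 — the OR of all inputs.

φ(a, b, c) = (a ∨ b) ∨ c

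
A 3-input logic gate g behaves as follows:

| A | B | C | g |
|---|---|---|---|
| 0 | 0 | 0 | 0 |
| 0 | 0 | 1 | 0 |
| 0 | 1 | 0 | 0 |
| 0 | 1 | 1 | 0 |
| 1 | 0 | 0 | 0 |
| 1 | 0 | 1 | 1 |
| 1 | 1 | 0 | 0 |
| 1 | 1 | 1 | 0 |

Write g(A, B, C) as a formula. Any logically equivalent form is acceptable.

Only row (1,0,1) gives 1. That row's minterm A·¬B·C is g directly.

g(A, B, C) = (A · B') · C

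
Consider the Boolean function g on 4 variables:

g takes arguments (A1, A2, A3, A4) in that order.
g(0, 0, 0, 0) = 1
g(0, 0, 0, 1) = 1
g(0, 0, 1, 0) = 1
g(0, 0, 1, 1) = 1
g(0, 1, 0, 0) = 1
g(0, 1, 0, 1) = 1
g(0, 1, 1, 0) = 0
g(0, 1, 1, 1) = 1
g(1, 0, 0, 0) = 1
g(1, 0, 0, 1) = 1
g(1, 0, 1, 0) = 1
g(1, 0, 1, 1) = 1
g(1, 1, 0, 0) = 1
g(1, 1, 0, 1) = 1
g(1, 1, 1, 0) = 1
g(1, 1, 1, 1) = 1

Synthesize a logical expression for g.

g is 0 on exactly one input, (0,1,1,0), whose minterm is ¬A1·A2·A3·¬A4. So g is the negation of that single conjunction.

g(A1, A2, A3, A4) = ¬(((¬A1 ∧ A2) ∧ A3) ∧ ¬A4)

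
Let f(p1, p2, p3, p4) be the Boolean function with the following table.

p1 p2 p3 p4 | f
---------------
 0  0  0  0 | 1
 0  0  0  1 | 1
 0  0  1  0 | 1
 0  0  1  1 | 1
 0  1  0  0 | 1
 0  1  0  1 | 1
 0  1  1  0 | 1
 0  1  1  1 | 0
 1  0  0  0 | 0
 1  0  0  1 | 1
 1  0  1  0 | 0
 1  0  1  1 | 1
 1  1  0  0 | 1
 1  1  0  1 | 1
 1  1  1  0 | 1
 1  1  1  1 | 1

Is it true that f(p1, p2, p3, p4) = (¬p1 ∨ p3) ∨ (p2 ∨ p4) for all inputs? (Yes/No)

Test each input against both f and the formula:
  p1=0, p2=0, p3=0, p4=0: formula gives 1, f = 1 ✓
  p1=0, p2=0, p3=0, p4=1: formula gives 1, f = 1 ✓
  p1=0, p2=0, p3=1, p4=0: formula gives 1, f = 1 ✓
  p1=0, p2=0, p3=1, p4=1: formula gives 1, f = 1 ✓
  …
  p1=0, p2=1, p3=1, p4=1: formula gives 1, but f = 0 ✗
Row (0,1,1,1) is a counterexample, so the formula is not equivalent to f.

No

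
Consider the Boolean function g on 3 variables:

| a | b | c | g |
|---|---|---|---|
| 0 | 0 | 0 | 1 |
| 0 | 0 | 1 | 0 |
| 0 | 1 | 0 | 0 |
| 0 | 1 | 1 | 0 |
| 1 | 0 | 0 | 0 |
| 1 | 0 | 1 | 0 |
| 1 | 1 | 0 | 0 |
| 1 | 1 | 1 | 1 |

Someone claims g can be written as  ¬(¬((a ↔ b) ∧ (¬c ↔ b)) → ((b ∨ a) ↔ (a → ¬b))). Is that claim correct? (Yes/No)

Yes

Check the formula against g row by row:
  a=0, b=0, c=0: formula gives 1, g = 1 ✓
  a=0, b=0, c=1: formula gives 0, g = 0 ✓
  a=0, b=1, c=0: formula gives 0, g = 0 ✓
  a=0, b=1, c=1: formula gives 0, g = 0 ✓
  a=1, b=0, c=0: formula gives 0, g = 0 ✓
  … (the remaining 3 rows also agree.)
All 8 rows match — the expression computes g exactly.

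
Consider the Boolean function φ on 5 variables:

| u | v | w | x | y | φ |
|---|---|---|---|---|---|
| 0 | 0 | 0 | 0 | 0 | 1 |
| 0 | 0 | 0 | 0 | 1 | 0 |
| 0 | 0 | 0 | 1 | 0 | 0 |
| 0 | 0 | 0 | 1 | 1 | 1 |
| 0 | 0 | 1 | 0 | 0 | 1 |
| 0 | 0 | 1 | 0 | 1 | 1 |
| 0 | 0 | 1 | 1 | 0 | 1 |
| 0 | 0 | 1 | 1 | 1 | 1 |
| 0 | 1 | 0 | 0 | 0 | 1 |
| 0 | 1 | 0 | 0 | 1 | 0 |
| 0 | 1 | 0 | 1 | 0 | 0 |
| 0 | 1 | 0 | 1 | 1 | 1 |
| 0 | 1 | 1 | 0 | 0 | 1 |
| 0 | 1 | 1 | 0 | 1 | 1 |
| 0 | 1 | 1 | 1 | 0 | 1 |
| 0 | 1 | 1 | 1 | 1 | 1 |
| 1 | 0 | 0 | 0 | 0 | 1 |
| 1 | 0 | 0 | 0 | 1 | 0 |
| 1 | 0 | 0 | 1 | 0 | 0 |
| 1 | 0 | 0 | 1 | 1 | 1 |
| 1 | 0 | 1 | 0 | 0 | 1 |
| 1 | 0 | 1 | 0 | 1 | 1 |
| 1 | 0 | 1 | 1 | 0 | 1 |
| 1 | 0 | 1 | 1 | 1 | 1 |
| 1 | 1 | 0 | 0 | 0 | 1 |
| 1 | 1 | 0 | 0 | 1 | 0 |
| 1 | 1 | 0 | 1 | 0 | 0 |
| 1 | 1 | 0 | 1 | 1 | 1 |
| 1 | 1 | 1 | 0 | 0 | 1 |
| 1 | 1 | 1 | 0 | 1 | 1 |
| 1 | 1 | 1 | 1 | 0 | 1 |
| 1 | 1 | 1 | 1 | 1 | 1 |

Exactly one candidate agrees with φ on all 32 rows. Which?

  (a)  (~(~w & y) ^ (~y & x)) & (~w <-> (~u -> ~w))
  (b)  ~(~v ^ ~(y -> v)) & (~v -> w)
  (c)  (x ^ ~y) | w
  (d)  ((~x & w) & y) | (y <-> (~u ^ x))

c

(a) fails at (0,0,0,1,1): the formula yields 0, φ is 1.
(b) fails at (0,0,0,0,0): the formula yields 0, φ is 1.
(d) fails at (0,0,0,0,0): the formula yields 0, φ is 1.
That leaves (c). Evaluating it on every row reproduces the table of φ exactly.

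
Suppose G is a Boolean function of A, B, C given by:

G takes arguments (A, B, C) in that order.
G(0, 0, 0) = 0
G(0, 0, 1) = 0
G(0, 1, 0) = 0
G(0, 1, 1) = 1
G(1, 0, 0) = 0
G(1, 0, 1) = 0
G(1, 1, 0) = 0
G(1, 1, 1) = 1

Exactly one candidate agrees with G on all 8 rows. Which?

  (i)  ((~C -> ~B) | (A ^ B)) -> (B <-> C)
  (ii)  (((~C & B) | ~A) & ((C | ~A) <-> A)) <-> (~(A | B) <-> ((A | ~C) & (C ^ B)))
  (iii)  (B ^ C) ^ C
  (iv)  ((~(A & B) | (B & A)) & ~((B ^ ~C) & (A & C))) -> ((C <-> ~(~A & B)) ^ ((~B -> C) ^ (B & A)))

iv

(i) disagrees with G on (0,0,0) (formula → 1, table → 0); rule it out.
(ii) disagrees with G on (0,0,0) (formula → 1, table → 0); rule it out.
(iii) disagrees with G on (0,1,0) (formula → 1, table → 0); rule it out.
That leaves (iv). Evaluating it on every row reproduces the table of G exactly.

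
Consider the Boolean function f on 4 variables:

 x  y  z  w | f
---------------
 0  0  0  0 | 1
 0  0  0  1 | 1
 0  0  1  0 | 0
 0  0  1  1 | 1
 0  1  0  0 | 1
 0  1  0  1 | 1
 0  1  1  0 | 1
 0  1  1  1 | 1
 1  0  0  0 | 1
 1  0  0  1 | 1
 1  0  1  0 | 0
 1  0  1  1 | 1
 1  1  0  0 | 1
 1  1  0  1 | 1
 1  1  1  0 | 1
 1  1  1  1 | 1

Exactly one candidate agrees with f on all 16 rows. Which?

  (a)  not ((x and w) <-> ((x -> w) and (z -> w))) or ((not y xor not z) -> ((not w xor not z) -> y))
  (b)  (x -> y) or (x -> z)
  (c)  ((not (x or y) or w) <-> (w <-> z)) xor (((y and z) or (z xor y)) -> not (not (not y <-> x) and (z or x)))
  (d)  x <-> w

a

(b) disagrees with f on (0,0,1,0) (formula → 1, table → 0); rule it out.
(c) disagrees with f on (0,0,0,0) (formula → 0, table → 1); rule it out.
(d) disagrees with f on (0,0,0,1) (formula → 0, table → 1); rule it out.
Only (a) survives; checking it on all 16 rows confirms it matches f.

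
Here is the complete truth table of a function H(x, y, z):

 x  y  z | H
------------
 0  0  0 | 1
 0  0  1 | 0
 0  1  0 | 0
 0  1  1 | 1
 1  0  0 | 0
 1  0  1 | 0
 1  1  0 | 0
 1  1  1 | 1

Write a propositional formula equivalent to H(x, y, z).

H=1 on 3 inputs: (0,0,0), (0,1,1), (1,1,1). Reading each as a conjunction of literals (¬x·¬y·¬z, ¬x·y·z, x·y·z) and taking the OR gives the canonical DNF.

H(x, y, z) = (((x' · y') · z') + ((x' · y) · z)) + ((x · y) · z)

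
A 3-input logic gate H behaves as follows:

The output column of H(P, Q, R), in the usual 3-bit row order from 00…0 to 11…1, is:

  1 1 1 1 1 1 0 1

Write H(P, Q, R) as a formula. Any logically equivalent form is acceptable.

H(P, Q, R) = ¬((P ∧ Q) ∧ ¬R)

Only row (1,1,0) gives 0. So H is 1 everywhere except there — the complement of the minterm P·Q·¬R.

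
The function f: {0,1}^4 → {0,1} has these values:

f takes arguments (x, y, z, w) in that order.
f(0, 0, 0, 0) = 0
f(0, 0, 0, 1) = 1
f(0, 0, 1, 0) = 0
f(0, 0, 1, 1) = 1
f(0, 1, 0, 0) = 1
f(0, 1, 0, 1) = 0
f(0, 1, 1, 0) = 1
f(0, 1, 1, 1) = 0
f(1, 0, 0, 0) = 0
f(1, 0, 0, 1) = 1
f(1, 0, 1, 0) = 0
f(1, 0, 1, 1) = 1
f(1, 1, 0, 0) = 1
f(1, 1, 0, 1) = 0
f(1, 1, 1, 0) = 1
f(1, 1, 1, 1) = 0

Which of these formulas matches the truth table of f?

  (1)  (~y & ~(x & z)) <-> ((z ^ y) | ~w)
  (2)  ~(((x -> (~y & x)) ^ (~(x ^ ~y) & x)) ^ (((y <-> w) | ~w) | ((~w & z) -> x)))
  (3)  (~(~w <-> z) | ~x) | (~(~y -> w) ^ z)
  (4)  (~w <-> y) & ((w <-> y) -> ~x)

4

(1) disagrees with f on (0,0,0,0) (formula → 1, table → 0); rule it out.
(2) disagrees with f on (0,0,0,0) (formula → 1, table → 0); rule it out.
(3) disagrees with f on (0,0,0,0) (formula → 1, table → 0); rule it out.
Only (4) survives; checking it on all 16 rows confirms it matches f.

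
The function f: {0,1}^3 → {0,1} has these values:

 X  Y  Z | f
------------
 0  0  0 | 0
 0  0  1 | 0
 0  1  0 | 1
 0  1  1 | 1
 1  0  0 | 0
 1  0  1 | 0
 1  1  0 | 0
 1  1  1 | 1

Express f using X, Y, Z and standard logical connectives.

f(X, Y, Z) = (((X' · Y) · Z') + ((X' · Y) · Z)) + ((X · Y) · Z)

The 1-rows are (0,1,0), (0,1,1), (1,1,1). Each contributes one minterm — ¬X·Y·¬Z; ¬X·Y·Z; X·Y·Z — and their disjunction is a sum-of-products form of f.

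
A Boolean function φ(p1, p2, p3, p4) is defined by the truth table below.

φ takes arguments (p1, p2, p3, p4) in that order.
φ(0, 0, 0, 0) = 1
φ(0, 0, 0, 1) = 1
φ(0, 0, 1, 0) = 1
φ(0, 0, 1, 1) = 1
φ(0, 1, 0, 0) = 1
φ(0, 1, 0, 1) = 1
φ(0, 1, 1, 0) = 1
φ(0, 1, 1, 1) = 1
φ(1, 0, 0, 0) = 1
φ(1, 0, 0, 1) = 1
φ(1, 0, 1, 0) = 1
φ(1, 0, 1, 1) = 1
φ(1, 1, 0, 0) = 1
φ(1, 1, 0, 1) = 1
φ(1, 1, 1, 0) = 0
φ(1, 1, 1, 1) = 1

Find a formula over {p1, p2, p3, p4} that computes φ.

Only row (1,1,1,0) gives 0. So φ is 1 everywhere except there — the complement of the minterm p1·p2·p3·¬p4.

φ(p1, p2, p3, p4) = ~(((p1 & p2) & p3) & ~p4)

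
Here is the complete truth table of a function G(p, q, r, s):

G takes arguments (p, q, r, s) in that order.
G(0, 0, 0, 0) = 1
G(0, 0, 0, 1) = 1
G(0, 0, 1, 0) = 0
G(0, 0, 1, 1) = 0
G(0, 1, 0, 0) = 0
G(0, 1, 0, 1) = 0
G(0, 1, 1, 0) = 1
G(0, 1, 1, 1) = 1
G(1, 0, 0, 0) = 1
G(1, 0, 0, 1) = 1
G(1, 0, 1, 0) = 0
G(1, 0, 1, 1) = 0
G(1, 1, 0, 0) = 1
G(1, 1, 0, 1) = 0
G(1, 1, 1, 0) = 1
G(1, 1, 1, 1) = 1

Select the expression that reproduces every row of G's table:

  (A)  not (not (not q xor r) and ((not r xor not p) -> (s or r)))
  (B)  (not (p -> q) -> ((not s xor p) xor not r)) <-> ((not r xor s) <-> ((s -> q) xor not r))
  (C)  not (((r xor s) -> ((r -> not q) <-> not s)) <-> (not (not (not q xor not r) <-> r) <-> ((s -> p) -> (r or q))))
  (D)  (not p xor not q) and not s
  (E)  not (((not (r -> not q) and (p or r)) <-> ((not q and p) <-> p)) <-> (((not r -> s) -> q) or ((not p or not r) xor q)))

(B) fails at (0,0,0,0): the formula yields 0, G is 1.
(C) fails at (0,1,0,0): the formula yields 1, G is 0.
(D) fails at (0,0,0,0): the formula yields 0, G is 1.
(E) fails at (0,0,1,0): the formula yields 1, G is 0.
That leaves (A). Evaluating it on every row reproduces the table of G exactly.

A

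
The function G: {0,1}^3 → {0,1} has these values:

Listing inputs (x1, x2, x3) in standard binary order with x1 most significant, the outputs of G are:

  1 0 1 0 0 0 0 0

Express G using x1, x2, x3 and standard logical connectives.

G(x1, x2, x3) = ((not x1 and not x2) and not x3) or ((not x1 and x2) and not x3)

G=1 on 2 inputs: (0,0,0), (0,1,0). Reading each as a conjunction of literals (¬x1·¬x2·¬x3, ¬x1·x2·¬x3) and taking the OR gives the canonical DNF.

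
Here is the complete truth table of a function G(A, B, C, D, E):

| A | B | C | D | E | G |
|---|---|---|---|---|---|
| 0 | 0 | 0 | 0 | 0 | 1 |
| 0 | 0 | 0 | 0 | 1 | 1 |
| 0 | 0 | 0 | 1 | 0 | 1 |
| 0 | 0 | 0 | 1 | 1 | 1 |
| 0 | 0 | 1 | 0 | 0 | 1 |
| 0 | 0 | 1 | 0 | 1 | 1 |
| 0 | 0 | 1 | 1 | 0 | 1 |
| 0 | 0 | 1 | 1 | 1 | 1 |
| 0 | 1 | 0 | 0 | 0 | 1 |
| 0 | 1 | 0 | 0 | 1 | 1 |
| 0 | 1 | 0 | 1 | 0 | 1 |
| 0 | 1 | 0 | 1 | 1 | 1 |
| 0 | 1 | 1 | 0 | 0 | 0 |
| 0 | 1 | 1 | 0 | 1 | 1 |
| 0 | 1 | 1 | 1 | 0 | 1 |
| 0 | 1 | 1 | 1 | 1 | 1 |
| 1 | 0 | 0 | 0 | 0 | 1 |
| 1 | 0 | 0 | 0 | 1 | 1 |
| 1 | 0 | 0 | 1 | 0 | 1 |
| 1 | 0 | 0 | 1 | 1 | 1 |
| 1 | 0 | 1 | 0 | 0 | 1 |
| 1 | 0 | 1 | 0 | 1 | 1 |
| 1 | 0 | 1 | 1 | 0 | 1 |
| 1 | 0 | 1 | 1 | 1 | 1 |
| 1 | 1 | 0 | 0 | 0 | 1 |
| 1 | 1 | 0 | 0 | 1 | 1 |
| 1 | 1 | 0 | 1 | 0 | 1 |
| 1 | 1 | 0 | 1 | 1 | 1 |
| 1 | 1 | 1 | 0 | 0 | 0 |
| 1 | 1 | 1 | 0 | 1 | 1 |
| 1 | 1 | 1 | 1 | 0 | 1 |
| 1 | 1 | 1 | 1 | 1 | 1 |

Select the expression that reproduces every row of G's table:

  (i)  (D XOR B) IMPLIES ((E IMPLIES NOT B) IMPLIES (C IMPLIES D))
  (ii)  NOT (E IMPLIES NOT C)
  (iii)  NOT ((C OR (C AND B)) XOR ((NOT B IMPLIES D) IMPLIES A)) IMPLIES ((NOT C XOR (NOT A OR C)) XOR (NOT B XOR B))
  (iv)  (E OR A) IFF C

(ii) fails at (0,0,0,0,0): the formula yields 0, G is 1.
(iii) fails at (0,0,1,0,0): the formula yields 0, G is 1.
(iv) fails at (0,0,0,0,1): the formula yields 0, G is 1.
Only (i) survives; checking it on all 32 rows confirms it matches G.

i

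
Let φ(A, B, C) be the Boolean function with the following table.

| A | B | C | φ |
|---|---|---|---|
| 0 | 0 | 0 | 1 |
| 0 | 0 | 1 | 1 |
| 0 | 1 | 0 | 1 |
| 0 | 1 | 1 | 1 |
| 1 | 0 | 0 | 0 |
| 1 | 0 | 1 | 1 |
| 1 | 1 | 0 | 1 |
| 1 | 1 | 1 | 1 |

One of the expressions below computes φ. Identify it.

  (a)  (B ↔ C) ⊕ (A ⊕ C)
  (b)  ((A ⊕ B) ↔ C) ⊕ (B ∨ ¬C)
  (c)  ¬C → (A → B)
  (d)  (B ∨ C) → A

c

(a): at (0,1,0) it gives 0, but φ = 1 — eliminated.
(b): at (0,0,0) it gives 0, but φ = 1 — eliminated.
(d): at (0,0,1) it gives 0, but φ = 1 — eliminated.
(c) is the remaining candidate, and it agrees with φ on all 8 inputs.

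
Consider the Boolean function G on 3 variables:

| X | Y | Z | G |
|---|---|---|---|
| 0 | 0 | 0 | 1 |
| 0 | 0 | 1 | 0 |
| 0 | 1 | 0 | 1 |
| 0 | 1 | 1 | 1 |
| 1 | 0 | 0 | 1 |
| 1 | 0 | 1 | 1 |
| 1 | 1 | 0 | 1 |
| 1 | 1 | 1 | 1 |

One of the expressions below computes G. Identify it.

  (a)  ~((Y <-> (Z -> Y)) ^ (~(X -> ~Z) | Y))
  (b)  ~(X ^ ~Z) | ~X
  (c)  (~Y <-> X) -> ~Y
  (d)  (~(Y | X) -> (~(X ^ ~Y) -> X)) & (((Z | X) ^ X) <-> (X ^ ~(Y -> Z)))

a

(b): at (0,0,1) it gives 1, but G = 0 — eliminated.
(c): at (0,0,1) it gives 1, but G = 0 — eliminated.
(d): at (0,1,0) it gives 0, but G = 1 — eliminated.
(a) is the remaining candidate, and it agrees with G on all 8 inputs.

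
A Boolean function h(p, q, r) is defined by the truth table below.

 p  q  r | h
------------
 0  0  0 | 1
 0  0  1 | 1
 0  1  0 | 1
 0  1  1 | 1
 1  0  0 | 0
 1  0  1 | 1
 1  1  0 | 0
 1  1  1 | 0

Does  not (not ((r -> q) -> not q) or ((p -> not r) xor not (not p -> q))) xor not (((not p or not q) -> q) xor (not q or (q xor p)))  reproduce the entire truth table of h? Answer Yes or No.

Yes

Check the formula against h row by row:
  p=0, q=0, r=0: formula gives 1, h = 1 ✓
  p=0, q=0, r=1: formula gives 1, h = 1 ✓
  p=0, q=1, r=0: formula gives 1, h = 1 ✓
  p=0, q=1, r=1: formula gives 1, h = 1 ✓
  p=1, q=0, r=0: formula gives 0, h = 0 ✓
  … (the remaining 3 rows also agree.)
No disagreement on any input; they are logically equivalent.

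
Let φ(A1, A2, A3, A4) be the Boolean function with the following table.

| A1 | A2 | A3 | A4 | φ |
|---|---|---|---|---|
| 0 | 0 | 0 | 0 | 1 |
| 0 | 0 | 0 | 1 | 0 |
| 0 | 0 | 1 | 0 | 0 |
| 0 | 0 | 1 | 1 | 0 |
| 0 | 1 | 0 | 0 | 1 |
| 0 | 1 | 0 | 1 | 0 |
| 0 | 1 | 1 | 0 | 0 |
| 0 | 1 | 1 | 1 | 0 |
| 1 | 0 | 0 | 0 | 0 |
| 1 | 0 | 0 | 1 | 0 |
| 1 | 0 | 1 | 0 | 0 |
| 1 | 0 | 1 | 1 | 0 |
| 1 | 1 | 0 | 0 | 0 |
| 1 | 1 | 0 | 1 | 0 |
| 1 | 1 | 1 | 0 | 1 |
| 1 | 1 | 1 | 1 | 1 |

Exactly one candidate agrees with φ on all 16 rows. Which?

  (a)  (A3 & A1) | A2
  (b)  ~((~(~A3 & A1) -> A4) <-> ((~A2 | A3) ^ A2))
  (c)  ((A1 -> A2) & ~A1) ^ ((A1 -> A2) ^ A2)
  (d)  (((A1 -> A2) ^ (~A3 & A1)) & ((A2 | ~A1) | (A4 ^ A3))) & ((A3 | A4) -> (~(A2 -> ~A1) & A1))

(a) disagrees with φ on (0,0,0,0) (formula → 0, table → 1); rule it out.
(b) disagrees with φ on (0,0,1,0) (formula → 1, table → 0); rule it out.
(c) disagrees with φ on (0,0,0,0) (formula → 0, table → 1); rule it out.
That leaves (d). Evaluating it on every row reproduces the table of φ exactly.

d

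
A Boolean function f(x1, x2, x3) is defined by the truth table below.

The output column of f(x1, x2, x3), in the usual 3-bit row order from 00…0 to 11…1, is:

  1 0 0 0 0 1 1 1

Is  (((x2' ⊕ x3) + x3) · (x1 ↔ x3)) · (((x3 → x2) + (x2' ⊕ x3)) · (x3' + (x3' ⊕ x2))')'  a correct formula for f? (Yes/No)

Check the formula against f row by row:
  x1=0, x2=0, x3=0: formula gives 1, f = 1 ✓
  x1=0, x2=0, x3=1: formula gives 0, f = 0 ✓
  x1=0, x2=1, x3=0: formula gives 0, f = 0 ✓
  x1=0, x2=1, x3=1: formula gives 0, f = 0 ✓
  x1=1, x2=0, x3=0: formula gives 0, f = 0 ✓
  …
  x1=1, x2=1, x3=0: formula gives 0, but f = 1 ✗
Since they disagree at (1,1,0), the expression is not a correct formula for f.

No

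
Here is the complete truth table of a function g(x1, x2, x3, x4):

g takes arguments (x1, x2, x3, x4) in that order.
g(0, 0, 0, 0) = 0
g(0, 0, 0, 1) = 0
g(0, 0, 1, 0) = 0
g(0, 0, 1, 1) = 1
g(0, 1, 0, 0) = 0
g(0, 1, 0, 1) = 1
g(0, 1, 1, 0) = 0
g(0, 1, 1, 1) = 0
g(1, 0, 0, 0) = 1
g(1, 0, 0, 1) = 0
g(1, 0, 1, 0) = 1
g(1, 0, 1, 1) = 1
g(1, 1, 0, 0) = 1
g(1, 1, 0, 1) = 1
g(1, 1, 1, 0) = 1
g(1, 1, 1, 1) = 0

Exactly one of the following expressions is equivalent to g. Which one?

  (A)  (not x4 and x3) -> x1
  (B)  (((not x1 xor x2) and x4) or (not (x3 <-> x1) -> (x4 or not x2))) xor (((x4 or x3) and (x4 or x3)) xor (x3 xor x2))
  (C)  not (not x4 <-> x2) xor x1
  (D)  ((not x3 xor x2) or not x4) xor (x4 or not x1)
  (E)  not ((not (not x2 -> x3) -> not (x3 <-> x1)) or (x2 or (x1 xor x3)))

D

(A): at (0,0,0,0) it gives 1, but g = 0 — eliminated.
(B): at (0,0,0,0) it gives 1, but g = 0 — eliminated.
(C): at (0,0,0,0) it gives 1, but g = 0 — eliminated.
(E): at (0,0,0,0) it gives 1, but g = 0 — eliminated.
(D) is the remaining candidate, and it agrees with g on all 16 inputs.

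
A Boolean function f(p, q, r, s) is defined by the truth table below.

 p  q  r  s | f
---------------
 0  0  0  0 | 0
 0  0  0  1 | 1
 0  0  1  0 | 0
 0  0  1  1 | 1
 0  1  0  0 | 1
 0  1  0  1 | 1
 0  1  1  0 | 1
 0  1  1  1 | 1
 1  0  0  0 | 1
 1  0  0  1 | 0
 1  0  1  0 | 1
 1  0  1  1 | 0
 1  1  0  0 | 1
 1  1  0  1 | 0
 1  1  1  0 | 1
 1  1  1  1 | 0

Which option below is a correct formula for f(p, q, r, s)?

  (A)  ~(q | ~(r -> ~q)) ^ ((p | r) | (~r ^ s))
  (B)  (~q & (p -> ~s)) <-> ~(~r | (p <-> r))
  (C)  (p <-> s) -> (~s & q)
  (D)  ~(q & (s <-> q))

(A) fails at (0,0,1,1): the formula yields 0, f is 1.
(B) fails at (0,0,0,1): the formula yields 0, f is 1.
(D) fails at (0,0,0,0): the formula yields 1, f is 0.
That leaves (C). Evaluating it on every row reproduces the table of f exactly.

C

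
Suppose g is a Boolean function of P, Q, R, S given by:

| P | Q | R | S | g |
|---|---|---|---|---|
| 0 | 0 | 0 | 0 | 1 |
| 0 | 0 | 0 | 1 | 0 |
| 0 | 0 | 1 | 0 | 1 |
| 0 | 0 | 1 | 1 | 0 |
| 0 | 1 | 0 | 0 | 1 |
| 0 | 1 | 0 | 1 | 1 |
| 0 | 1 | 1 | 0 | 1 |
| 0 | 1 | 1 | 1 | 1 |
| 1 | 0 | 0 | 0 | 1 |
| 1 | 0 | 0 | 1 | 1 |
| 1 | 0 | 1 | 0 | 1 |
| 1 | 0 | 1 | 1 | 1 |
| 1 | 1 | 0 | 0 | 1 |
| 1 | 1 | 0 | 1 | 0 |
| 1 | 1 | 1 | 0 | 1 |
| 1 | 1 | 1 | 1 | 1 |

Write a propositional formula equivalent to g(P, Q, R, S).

g(P, Q, R, S) = NOT (((((NOT P AND NOT Q) AND NOT R) AND S) OR (((NOT P AND NOT Q) AND R) AND S)) OR (((P AND Q) AND NOT R) AND S))

The 0-rows are (0,0,0,1), (0,0,1,1), (1,1,0,1). Take each as a conjunction (¬P·¬Q·¬R·S, ¬P·¬Q·R·S, P·Q·¬R·S), form their disjunction, and complement — that gives a formula that is 1 everywhere g is.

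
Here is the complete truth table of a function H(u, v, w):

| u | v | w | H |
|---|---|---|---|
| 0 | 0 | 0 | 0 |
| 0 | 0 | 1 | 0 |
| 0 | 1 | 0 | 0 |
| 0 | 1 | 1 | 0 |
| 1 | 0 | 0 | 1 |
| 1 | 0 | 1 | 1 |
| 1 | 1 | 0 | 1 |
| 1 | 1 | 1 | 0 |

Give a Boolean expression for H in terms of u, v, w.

H(u, v, w) = (((u AND NOT v) AND NOT w) OR ((u AND NOT v) AND w)) OR ((u AND v) AND NOT w)

Collect the rows where H=1 — (1,0,0), (1,0,1), (1,1,0) — and write one minterm per row: u·¬v·¬w, u·¬v·w, u·v·¬w. Their union (logical OR) reproduces the table exactly.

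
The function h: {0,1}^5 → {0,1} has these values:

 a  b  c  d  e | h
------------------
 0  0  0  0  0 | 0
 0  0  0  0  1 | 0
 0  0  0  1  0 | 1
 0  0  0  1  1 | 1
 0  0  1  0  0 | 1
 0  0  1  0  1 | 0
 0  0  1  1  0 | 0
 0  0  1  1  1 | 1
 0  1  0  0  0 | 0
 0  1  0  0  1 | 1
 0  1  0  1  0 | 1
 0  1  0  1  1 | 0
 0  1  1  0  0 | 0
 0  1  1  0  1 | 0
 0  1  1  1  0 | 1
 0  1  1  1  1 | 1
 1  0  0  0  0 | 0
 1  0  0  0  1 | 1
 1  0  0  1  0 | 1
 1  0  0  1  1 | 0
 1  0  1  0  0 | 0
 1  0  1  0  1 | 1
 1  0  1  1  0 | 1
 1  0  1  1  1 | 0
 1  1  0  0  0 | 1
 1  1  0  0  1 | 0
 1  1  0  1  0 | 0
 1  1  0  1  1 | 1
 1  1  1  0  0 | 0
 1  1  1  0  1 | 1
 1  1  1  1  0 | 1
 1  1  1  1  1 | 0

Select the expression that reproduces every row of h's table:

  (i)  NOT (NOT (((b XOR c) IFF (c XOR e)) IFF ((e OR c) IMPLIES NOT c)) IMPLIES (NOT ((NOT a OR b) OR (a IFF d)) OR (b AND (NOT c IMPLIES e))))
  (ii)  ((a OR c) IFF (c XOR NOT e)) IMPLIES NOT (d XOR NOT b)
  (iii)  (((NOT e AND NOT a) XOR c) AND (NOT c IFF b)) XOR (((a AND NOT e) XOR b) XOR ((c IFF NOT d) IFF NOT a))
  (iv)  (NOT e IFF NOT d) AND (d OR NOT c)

iii

(i) fails at (0,0,0,0,1): the formula yields 1, h is 0.
(ii) fails at (0,0,0,0,0): the formula yields 1, h is 0.
(iv) fails at (0,0,0,0,0): the formula yields 1, h is 0.
That leaves (iii). Evaluating it on every row reproduces the table of h exactly.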